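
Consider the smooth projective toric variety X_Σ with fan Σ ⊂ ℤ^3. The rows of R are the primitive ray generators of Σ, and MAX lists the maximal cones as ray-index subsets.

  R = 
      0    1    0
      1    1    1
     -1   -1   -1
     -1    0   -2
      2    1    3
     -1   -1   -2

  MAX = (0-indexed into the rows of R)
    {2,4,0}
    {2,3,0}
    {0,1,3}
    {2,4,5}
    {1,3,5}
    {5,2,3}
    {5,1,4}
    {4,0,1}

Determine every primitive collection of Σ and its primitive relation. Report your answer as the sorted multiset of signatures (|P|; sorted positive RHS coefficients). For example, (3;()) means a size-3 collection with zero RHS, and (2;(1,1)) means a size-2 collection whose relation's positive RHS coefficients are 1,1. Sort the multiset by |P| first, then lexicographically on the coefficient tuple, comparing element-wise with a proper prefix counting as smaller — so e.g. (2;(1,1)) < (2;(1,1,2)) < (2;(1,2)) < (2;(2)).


The 3 primitive collections of Σ (r=6, n=3):

  {1,2}:  v_{1} + v_{2} = 0 ; sig = (2;())
  {0,5}:  v_{0} + v_{5} = v_{3} ; sig = (2;(1))
  {3,4}:  v_{3} + v_{4} = v_{1} ; sig = (2;(1))

Hence PRS(X_Σ) =
{ (2;()),  (2;(1)) ×2 }


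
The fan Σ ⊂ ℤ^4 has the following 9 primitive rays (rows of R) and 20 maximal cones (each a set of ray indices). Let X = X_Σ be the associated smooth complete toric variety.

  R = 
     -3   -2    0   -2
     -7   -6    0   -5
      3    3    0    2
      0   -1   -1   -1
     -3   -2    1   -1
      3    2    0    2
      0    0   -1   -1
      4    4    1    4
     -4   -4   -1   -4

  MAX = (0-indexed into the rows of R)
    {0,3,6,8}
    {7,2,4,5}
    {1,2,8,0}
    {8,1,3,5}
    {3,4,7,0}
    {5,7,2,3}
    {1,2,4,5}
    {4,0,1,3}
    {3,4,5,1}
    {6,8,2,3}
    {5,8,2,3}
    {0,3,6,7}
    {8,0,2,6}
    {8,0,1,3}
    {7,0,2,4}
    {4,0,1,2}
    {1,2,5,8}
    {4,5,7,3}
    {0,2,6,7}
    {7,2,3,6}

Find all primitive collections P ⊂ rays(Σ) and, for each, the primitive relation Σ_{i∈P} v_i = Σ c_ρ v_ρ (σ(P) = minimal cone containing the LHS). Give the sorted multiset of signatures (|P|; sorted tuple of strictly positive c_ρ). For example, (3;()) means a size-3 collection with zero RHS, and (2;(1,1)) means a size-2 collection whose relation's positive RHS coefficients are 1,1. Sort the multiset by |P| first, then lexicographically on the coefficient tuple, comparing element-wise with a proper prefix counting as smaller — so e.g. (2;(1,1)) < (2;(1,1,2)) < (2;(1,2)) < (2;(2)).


The 10 primitive collections of Σ (r=9, n=4):

  {0,5}:  v_{0} + v_{5} = 0  →  sig = (2;())
  {7,8}:  v_{7} + v_{8} = 0  →  sig = (2;())
  {1,7}:  v_{1} + v_{7} = v_{4}  →  sig = (2;(1))
  {4,6}:  v_{4} + v_{6} = v_{0}  →  sig = (2;(1))
  {4,8}:  v_{4} + v_{8} = v_{1}  →  sig = (2;(1))
  {1,6}:  v_{1} + v_{6} = v_{0} + v_{8}  →  sig = (2;(1,1))
  {5,6}:  v_{5} + v_{6} = v_{2} + v_{3}  →  sig = (2;(1,1))
  {2,3,4}:  v_{2} + v_{3} + v_{4} = 0  →  sig = (3;())
  {0,2,3}:  v_{0} + v_{2} + v_{3} = v_{6}  →  sig = (3;(1))
  {1,2,3}:  v_{1} + v_{2} + v_{3} = v_{8}  →  sig = (3;(1))

Signatures (|P|; sorted positive RHS coefficients), sorted:
{ (2;()) ×2,  (2;(1)) ×3,  (2;(1,1)) ×2,  (3;()),  (3;(1)) ×2 }


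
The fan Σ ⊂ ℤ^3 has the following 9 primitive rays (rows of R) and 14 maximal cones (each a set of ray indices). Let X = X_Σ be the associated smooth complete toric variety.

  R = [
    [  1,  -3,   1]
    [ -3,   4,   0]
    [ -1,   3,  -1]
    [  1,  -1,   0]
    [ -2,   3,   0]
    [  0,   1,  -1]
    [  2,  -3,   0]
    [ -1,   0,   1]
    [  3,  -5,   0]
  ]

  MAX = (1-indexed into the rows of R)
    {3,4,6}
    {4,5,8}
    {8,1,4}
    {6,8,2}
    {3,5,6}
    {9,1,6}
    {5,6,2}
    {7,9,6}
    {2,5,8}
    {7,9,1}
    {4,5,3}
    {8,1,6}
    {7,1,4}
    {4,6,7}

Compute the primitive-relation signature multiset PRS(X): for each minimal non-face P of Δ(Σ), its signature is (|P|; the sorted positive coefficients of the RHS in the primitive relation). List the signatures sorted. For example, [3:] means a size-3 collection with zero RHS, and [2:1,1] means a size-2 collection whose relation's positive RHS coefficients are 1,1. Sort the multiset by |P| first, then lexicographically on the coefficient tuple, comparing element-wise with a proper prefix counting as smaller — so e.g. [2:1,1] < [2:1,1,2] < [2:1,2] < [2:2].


Minimal non-faces — 20 found among 9 rays, 14 max cones:

  {1,3}:  v_{1} + v_{3} = 0  so sig = [2:]
  {5,7}:  v_{5} + v_{7} = 0  so sig = [2:]
  {1,5}:  v_{1} + v_{5} = v_{8}  so sig = [2:1]
  {2,4}:  v_{2} + v_{4} = v_{5}  so sig = [2:1]
  {3,8}:  v_{3} + v_{8} = v_{5}  so sig = [2:1]
  {7,8}:  v_{7} + v_{8} = v_{1}  so sig = [2:1]
  {2,7}:  v_{2} + v_{7} = v_{6} + v_{8}  so sig = [2:1,1]
  {3,7}:  v_{3} + v_{7} = v_{4} + v_{6}  so sig = [2:1,1]
  {3,9}:  v_{3} + v_{9} = v_{6} + v_{7}  so sig = [2:1,1]
  {5,9}:  v_{5} + v_{9} = v_{1} + v_{6}  so sig = [2:1,1]
  {2,9}:  v_{2} + v_{9} = v_{1} + 2·v_{6} + v_{8}  so sig = [2:1,1,2]
  {1,2}:  v_{1} + v_{2} = v_{6} + 2·v_{8}  so sig = [2:1,2]
  {2,3}:  v_{2} + v_{3} = 2·v_{5} + v_{6}  so sig = [2:1,2]
  {8,9}:  v_{8} + v_{9} = 2·v_{1} + v_{6}  so sig = [2:1,2]
  {4,9}:  v_{4} + v_{9} = 2·v_{7}  so sig = [2:2]
  {4,6,8}:  v_{4} + v_{6} + v_{8} = 0  so sig = [3:]
  {1,4,6}:  v_{1} + v_{4} + v_{6} = v_{7}  so sig = [3:1]
  {1,6,7}:  v_{1} + v_{6} + v_{7} = v_{9}  so sig = [3:1]
  {4,5,6}:  v_{4} + v_{5} + v_{6} = v_{3}  so sig = [3:1]
  {5,6,8}:  v_{5} + v_{6} + v_{8} = v_{2}  so sig = [3:1]

Sorted signature multiset PRS(X):
    [2:]
    [2:]
    [2:1]
    [2:1]
    [2:1]
    [2:1]
    [2:1,1]
    [2:1,1]
    [2:1,1]
    [2:1,1]
    [2:1,1,2]
    [2:1,2]
    [2:1,2]
    [2:1,2]
    [2:2]
    [3:]
    [3:1]
    [3:1]
    [3:1]
    [3:1]


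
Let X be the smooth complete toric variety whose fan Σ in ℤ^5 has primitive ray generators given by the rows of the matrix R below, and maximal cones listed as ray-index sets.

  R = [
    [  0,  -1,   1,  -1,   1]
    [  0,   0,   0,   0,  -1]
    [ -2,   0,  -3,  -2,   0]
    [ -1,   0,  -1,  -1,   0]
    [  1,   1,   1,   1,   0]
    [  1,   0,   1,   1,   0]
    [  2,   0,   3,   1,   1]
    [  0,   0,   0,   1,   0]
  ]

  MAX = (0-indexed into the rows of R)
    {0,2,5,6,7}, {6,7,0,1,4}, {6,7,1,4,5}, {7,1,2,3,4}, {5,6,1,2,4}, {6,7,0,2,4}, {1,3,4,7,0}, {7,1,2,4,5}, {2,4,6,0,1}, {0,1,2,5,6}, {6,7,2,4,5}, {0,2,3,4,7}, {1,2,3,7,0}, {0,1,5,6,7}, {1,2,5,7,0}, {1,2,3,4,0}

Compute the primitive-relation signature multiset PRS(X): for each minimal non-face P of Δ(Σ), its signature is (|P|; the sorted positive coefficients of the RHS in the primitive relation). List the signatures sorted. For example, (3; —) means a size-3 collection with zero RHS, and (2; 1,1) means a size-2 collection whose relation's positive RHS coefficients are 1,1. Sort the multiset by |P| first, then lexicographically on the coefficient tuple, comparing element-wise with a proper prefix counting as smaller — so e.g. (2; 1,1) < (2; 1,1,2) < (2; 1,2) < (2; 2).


Primitive collections (5):

  {3,5}:  v_{3} + v_{5} = 0  ⟹  sig = (2; —)
  {3,6}:  v_{3} + v_{6} = v_{0} + v_{4}  ⟹  sig = (2; 1,1)
  {0,4,5}:  v_{0} + v_{4} + v_{5} = v_{6}  ⟹  sig = (3; 1)
  {1,2,6,7}:  v_{1} + v_{2} + v_{6} + v_{7} = 0  ⟹  sig = (4; —)
  {0,1,2,4,7}:  v_{0} + v_{1} + v_{2} + v_{4} + v_{7} = v_{3}  ⟹  sig = (5; 1)

so the primitive-relation signature multiset is
[(2; —), (2; 1,1), (3; 1), (4; —), (5; 1)]


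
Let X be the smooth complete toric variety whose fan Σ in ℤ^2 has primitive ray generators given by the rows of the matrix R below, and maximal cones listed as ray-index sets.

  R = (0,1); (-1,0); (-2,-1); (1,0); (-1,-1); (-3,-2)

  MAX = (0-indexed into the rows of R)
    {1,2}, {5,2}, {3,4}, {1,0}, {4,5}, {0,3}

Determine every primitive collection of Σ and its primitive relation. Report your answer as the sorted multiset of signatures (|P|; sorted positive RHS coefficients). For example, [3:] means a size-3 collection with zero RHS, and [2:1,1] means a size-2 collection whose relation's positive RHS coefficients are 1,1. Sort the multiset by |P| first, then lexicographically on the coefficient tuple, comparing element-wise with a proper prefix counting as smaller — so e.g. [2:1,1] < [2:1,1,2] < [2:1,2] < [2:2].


The 9 primitive collections of Σ (r=6, n=2):

  P = {1,3}:  v_{1} + v_{3} = 0  ⟹  sig = [2:]
  P = {0,4}:  v_{0} + v_{4} = v_{1}  ⟹  sig = [2:1]
  P = {1,4}:  v_{1} + v_{4} = v_{2}  ⟹  sig = [2:1]
  P = {2,3}:  v_{2} + v_{3} = v_{4}  ⟹  sig = [2:1]
  P = {2,4}:  v_{2} + v_{4} = v_{5}  ⟹  sig = [2:1]
  P = {0,5}:  v_{0} + v_{5} = v_{1} + v_{2}  ⟹  sig = [2:1,1]
  P = {0,2}:  v_{0} + v_{2} = 2·v_{1}  ⟹  sig = [2:2]
  P = {1,5}:  v_{1} + v_{5} = 2·v_{2}  ⟹  sig = [2:2]
  P = {3,5}:  v_{3} + v_{5} = 2·v_{4}  ⟹  sig = [2:2]

so the primitive-relation signature multiset is
    |P|=2: 9 collections, coeffs (), (1), (1), (1), (1), (1,1), (2), (2), (2)


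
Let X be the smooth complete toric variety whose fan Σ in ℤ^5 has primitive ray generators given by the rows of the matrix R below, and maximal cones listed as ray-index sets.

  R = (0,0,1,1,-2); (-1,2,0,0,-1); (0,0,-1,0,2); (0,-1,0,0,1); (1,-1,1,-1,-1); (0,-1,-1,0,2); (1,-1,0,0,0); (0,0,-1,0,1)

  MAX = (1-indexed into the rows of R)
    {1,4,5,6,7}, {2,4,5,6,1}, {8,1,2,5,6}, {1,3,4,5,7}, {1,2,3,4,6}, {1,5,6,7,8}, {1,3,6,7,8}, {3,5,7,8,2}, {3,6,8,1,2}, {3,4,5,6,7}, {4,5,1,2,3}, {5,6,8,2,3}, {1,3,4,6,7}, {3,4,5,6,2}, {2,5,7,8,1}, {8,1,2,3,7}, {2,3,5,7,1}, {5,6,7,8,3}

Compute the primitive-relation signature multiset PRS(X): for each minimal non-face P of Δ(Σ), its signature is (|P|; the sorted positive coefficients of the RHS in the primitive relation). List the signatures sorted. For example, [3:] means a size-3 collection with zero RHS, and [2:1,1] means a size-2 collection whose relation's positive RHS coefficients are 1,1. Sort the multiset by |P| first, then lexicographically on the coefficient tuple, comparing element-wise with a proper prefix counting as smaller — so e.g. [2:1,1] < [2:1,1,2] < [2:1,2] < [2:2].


5 collections generate NE(X_Σ); each relation:

  {4,8}:  v_{4} + v_{8} = v_{6}  so sig = [2:1]
  {2,4,7}:  v_{2} + v_{4} + v_{7} = 0  so sig = [3:]
  {2,6,7}:  v_{2} + v_{6} + v_{7} = v_{8}  so sig = [3:1]
  {1,3,5,8}:  v_{1} + v_{3} + v_{5} + v_{8} = v_{7}  so sig = [4:1]
  {1,3,5,6}:  v_{1} + v_{3} + v_{5} + v_{6} = v_{4} + v_{7}  so sig = [4:1,1]

so the primitive-relation signature multiset is
    [2:1]
    [3:]
    [3:1]
    [4:1]
    [4:1,1]


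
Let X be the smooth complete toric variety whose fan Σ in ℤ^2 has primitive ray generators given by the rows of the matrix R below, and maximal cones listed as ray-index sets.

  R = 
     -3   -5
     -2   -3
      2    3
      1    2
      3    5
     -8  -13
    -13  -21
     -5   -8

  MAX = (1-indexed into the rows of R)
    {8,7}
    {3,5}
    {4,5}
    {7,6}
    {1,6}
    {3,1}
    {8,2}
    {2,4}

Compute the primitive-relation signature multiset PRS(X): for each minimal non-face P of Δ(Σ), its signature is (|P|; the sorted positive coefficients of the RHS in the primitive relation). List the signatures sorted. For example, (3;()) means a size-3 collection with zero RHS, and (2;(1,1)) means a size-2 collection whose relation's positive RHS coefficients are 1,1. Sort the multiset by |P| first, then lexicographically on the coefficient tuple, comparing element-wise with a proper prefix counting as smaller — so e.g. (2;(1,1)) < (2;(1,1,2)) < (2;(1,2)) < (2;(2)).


Σ has 20 primitive collections:

  • {1,5}:  v_{1} + v_{5} = 0  ⇒ sig = (2;())
  • {2,3}:  v_{2} + v_{3} = 0  ⇒ sig = (2;())
  • {1,2}:  v_{1} + v_{2} = v_{8}  ⇒ sig = (2;(1))
  • {1,4}:  v_{1} + v_{4} = v_{2}  ⇒ sig = (2;(1))
  • {1,8}:  v_{1} + v_{8} = v_{6}  ⇒ sig = (2;(1))
  • {2,5}:  v_{2} + v_{5} = v_{4}  ⇒ sig = (2;(1))
  • {3,4}:  v_{3} + v_{4} = v_{5}  ⇒ sig = (2;(1))
  • {3,8}:  v_{3} + v_{8} = v_{1}  ⇒ sig = (2;(1))
  • {5,6}:  v_{5} + v_{6} = v_{8}  ⇒ sig = (2;(1))
  • {5,8}:  v_{5} + v_{8} = v_{2}  ⇒ sig = (2;(1))
  • {6,8}:  v_{6} + v_{8} = v_{7}  ⇒ sig = (2;(1))
  • {3,7}:  v_{3} + v_{7} = v_{1} + v_{6}  ⇒ sig = (2;(1,1))
  • {4,6}:  v_{4} + v_{6} = v_{2} + v_{8}  ⇒ sig = (2;(1,1))
  • {4,7}:  v_{4} + v_{7} = v_{2} + 2·v_{8}  ⇒ sig = (2;(1,2))
  • {1,7}:  v_{1} + v_{7} = 2·v_{6}  ⇒ sig = (2;(2))
  • {2,6}:  v_{2} + v_{6} = 2·v_{8}  ⇒ sig = (2;(2))
  • {3,6}:  v_{3} + v_{6} = 2·v_{1}  ⇒ sig = (2;(2))
  • {4,8}:  v_{4} + v_{8} = 2·v_{2}  ⇒ sig = (2;(2))
  • {5,7}:  v_{5} + v_{7} = 2·v_{8}  ⇒ sig = (2;(2))
  • {2,7}:  v_{2} + v_{7} = 3·v_{8}  ⇒ sig = (2;(3))

so the primitive-relation signature multiset is
[(2;()), (2;()), (2;(1)), (2;(1)), (2;(1)), (2;(1)), (2;(1)), (2;(1)), (2;(1)), (2;(1)), (2;(1)), (2;(1,1)), (2;(1,1)), (2;(1,2)), (2;(2)), (2;(2)), (2;(2)), (2;(2)), (2;(2)), (2;(3))]


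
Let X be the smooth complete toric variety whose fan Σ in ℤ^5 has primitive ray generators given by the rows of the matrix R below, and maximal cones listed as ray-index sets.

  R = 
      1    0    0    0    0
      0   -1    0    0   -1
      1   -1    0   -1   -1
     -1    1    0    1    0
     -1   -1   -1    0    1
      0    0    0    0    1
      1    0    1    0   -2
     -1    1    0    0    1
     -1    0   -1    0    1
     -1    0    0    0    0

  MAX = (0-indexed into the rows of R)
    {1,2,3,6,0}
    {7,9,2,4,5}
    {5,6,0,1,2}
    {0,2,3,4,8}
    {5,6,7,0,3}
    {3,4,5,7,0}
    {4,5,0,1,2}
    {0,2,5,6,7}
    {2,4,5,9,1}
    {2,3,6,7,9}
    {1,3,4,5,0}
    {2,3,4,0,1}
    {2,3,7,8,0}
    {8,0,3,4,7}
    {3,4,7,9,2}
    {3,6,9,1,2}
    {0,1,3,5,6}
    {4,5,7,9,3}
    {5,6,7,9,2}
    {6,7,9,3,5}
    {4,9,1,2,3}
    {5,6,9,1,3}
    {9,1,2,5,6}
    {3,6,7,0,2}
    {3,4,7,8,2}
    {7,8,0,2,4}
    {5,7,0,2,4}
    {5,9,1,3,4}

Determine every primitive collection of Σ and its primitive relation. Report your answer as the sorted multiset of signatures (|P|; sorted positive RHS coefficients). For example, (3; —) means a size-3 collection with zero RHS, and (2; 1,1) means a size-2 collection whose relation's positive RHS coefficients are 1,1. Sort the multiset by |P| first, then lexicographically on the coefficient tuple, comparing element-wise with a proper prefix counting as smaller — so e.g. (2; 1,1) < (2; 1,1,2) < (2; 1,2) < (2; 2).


Σ has 9 primitive collections:

  • {0,9}:  v_{0} + v_{9} = 0  →  sig = (2; —)
  • {1,7}:  v_{1} + v_{7} = v_{9}  →  sig = (2; 1)
  • {4,6}:  v_{4} + v_{6} = v_{1}  →  sig = (2; 1)
  • {6,8}:  v_{6} + v_{8} = v_{2} + v_{3}  →  sig = (2; 1,1)
  • {1,8}:  v_{1} + v_{8} = v_{2} + v_{3} + v_{4}  →  sig = (2; 1,1,1)
  • {5,8}:  v_{5} + v_{8} = v_{0} + v_{4} + v_{7}  →  sig = (2; 1,1,1)
  • {8,9}:  v_{8} + v_{9} = v_{2} + v_{3} + v_{4} + v_{7}  →  sig = (2; 1,1,1,1)
  • {2,3,5}:  v_{2} + v_{3} + v_{5} = 0  →  sig = (3; —)
  • {0,2,3,4,7}:  v_{0} + v_{2} + v_{3} + v_{4} + v_{7} = v_{8}  →  sig = (5; 1)

Hence PRS(X_Σ) =
[(2; —), (2; 1), (2; 1), (2; 1,1), (2; 1,1,1), (2; 1,1,1), (2; 1,1,1,1), (3; —), (5; 1)]


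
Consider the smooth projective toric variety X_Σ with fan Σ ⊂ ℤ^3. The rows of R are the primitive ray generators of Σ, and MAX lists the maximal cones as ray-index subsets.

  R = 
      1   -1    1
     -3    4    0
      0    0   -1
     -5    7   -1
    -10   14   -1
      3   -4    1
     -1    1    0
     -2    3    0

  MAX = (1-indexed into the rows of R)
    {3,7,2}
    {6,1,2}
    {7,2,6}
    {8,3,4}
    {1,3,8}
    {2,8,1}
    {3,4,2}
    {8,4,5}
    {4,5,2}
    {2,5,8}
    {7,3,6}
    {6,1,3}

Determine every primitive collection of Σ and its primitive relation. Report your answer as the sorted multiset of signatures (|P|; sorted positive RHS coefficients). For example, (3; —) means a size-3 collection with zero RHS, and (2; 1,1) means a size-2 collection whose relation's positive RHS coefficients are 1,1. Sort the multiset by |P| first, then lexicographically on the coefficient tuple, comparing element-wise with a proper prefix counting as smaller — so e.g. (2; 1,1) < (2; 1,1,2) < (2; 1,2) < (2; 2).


|primitive collections| = 14. Relations:

  P={4,6}:  v_{4} + v_{6} = v_{8} ; sig = (2; 1)
  P={6,8}:  v_{6} + v_{8} = v_{1} ; sig = (2; 1)
  P={7,8}:  v_{7} + v_{8} = v_{2} ; sig = (2; 1)
  P={1,7}:  v_{1} + v_{7} = v_{2} + v_{6} ; sig = (2; 1,1)
  P={4,7}:  v_{4} + v_{7} = 2·v_{2} + v_{3} ; sig = (2; 1,2)
  P={5,6}:  v_{5} + v_{6} = v_{2} + 2·v_{8} ; sig = (2; 1,2)
  P={5,7}:  v_{5} + v_{7} = 2·v_{2} + v_{4} ; sig = (2; 1,2)
  P={1,5}:  v_{1} + v_{5} = v_{2} + 3·v_{8} ; sig = (2; 1,3)
  P={1,4}:  v_{1} + v_{4} = 2·v_{8} ; sig = (2; 2)
  P={3,5}:  v_{3} + v_{5} = 2·v_{4} ; sig = (2; 2)
  P={2,3,6}:  v_{2} + v_{3} + v_{6} = 0 ; sig = (3; —)
  P={1,2,3}:  v_{1} + v_{2} + v_{3} = v_{8} ; sig = (3; 1)
  P={2,3,8}:  v_{2} + v_{3} + v_{8} = v_{4} ; sig = (3; 1)
  P={2,4,8}:  v_{2} + v_{4} + v_{8} = v_{5} ; sig = (3; 1)

Hence PRS(X_Σ) =
    (2; 1)
    (2; 1)
    (2; 1)
    (2; 1,1)
    (2; 1,2)
    (2; 1,2)
    (2; 1,2)
    (2; 1,3)
    (2; 2)
    (2; 2)
    (3; —)
    (3; 1)
    (3; 1)
    (3; 1)


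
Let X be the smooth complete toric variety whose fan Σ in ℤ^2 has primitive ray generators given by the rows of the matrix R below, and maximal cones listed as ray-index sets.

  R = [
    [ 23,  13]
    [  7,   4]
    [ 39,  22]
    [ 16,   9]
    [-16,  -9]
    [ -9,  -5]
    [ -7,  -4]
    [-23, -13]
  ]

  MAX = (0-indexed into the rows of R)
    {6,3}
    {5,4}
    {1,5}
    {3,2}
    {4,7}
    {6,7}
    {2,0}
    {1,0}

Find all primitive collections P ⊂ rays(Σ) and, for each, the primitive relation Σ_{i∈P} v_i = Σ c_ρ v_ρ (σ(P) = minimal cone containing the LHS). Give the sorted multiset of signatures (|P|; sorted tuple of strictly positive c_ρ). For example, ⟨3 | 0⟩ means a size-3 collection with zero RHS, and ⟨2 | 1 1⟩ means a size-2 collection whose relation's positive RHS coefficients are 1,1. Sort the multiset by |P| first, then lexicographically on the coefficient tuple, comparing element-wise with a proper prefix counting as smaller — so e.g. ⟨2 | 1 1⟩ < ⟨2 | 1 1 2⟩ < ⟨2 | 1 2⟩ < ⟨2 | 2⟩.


Primitive collections (20):

  • {0,7}:  v_{0} + v_{7} = 0  so sig = ⟨2 | 0⟩
  • {1,6}:  v_{1} + v_{6} = 0  so sig = ⟨2 | 0⟩
  • {3,4}:  v_{3} + v_{4} = 0  so sig = ⟨2 | 0⟩
  • {0,3}:  v_{0} + v_{3} = v_{2}  so sig = ⟨2 | 1⟩
  • {0,4}:  v_{0} + v_{4} = v_{1}  so sig = ⟨2 | 1⟩
  • {0,6}:  v_{0} + v_{6} = v_{3}  so sig = ⟨2 | 1⟩
  • {1,3}:  v_{1} + v_{3} = v_{0}  so sig = ⟨2 | 1⟩
  • {1,4}:  v_{1} + v_{4} = v_{5}  so sig = ⟨2 | 1⟩
  • {1,7}:  v_{1} + v_{7} = v_{4}  so sig = ⟨2 | 1⟩
  • {2,4}:  v_{2} + v_{4} = v_{0}  so sig = ⟨2 | 1⟩
  • {2,7}:  v_{2} + v_{7} = v_{3}  so sig = ⟨2 | 1⟩
  • {3,5}:  v_{3} + v_{5} = v_{1}  so sig = ⟨2 | 1⟩
  • {3,7}:  v_{3} + v_{7} = v_{6}  so sig = ⟨2 | 1⟩
  • {4,6}:  v_{4} + v_{6} = v_{7}  so sig = ⟨2 | 1⟩
  • {5,6}:  v_{5} + v_{6} = v_{4}  so sig = ⟨2 | 1⟩
  • {2,5}:  v_{2} + v_{5} = v_{0} + v_{1}  so sig = ⟨2 | 1 1⟩
  • {0,5}:  v_{0} + v_{5} = 2·v_{1}  so sig = ⟨2 | 2⟩
  • {1,2}:  v_{1} + v_{2} = 2·v_{0}  so sig = ⟨2 | 2⟩
  • {2,6}:  v_{2} + v_{6} = 2·v_{3}  so sig = ⟨2 | 2⟩
  • {5,7}:  v_{5} + v_{7} = 2·v_{4}  so sig = ⟨2 | 2⟩

Hence PRS(X_Σ) =
[⟨2 | 0⟩, ⟨2 | 0⟩, ⟨2 | 0⟩, ⟨2 | 1⟩, ⟨2 | 1⟩, ⟨2 | 1⟩, ⟨2 | 1⟩, ⟨2 | 1⟩, ⟨2 | 1⟩, ⟨2 | 1⟩, ⟨2 | 1⟩, ⟨2 | 1⟩, ⟨2 | 1⟩, ⟨2 | 1⟩, ⟨2 | 1⟩, ⟨2 | 1 1⟩, ⟨2 | 2⟩, ⟨2 | 2⟩, ⟨2 | 2⟩, ⟨2 | 2⟩]


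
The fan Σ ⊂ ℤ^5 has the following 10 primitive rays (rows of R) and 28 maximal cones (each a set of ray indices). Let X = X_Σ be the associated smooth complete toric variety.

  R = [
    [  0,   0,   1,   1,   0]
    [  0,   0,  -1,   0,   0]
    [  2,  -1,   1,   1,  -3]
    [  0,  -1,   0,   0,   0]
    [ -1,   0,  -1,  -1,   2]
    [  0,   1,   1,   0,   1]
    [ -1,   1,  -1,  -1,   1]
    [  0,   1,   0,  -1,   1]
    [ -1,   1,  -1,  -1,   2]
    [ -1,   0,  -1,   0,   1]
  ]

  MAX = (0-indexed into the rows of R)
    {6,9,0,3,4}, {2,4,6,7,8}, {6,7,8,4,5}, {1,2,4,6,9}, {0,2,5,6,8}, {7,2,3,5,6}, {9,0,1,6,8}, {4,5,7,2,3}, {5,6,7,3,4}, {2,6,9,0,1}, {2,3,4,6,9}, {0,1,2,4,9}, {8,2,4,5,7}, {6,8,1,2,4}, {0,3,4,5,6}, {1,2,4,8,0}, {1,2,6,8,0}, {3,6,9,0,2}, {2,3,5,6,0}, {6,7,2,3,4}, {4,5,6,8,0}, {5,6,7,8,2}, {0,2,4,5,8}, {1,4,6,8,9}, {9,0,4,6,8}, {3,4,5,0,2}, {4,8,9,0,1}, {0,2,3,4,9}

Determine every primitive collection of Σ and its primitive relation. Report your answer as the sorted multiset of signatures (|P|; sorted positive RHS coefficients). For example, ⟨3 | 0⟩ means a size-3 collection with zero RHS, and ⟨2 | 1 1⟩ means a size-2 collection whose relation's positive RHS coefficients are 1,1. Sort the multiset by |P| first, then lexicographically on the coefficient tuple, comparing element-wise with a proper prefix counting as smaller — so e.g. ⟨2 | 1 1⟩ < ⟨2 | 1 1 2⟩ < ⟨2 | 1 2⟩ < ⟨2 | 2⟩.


The 11 primitive collections of Σ (r=10, n=5):

  {0,7}:  v_{0} + v_{7} = v_{5} — sig = ⟨2 | 1⟩
  {3,8}:  v_{3} + v_{8} = v_{4} — sig = ⟨2 | 1⟩
  {7,9}:  v_{7} + v_{9} = v_{8} — sig = ⟨2 | 1⟩
  {5,9}:  v_{5} + v_{9} = v_{0} + v_{8} — sig = ⟨2 | 1 1⟩
  {1,3}:  v_{1} + v_{3} = v_{2} + v_{4} + v_{9} — sig = ⟨2 | 1 1 1⟩
  {1,5}:  v_{1} + v_{5} = v_{0} + v_{2} + 2·v_{8} — sig = ⟨2 | 1 1 2⟩
  {1,7}:  v_{1} + v_{7} = v_{2} + 2·v_{8} — sig = ⟨2 | 1 2⟩
  {2,8,9}:  v_{2} + v_{8} + v_{9} = v_{1} — sig = ⟨3 | 1⟩
  {0,2,4,6}:  v_{0} + v_{2} + v_{4} + v_{6} = 0 — sig = ⟨4 | 0⟩
  {2,4,5,6}:  v_{2} + v_{4} + v_{5} + v_{6} = v_{7} — sig = ⟨4 | 1⟩
  {0,1,4,6}:  v_{0} + v_{1} + v_{4} + v_{6} = v_{8} + v_{9} — sig = ⟨4 | 1 1⟩

Signatures (|P|; sorted positive RHS coefficients), sorted:
{ ⟨2 | 1⟩ ×3,  ⟨2 | 1 1⟩,  ⟨2 | 1 1 1⟩,  ⟨2 | 1 1 2⟩,  ⟨2 | 1 2⟩,  ⟨3 | 1⟩,  ⟨4 | 0⟩,  ⟨4 | 1⟩,  ⟨4 | 1 1⟩ }


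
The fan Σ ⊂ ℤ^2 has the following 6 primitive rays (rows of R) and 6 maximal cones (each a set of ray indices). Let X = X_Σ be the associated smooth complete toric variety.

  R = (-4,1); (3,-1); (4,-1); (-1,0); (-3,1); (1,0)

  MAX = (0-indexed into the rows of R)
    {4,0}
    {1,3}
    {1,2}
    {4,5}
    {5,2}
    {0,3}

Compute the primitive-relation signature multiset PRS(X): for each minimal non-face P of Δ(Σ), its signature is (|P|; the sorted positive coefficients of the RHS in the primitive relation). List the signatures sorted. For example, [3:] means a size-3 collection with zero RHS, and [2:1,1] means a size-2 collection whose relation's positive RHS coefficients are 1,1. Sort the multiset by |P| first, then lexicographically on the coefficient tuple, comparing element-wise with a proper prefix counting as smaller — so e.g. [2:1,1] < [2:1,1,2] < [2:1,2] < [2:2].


The 9 primitive collections of Σ (r=6, n=2):

  {0,2}:  v_{0} + v_{2} = 0 — sig = [2:]
  {1,4}:  v_{1} + v_{4} = 0 — sig = [2:]
  {3,5}:  v_{3} + v_{5} = 0 — sig = [2:]
  {0,1}:  v_{0} + v_{1} = v_{3} — sig = [2:1]
  {0,5}:  v_{0} + v_{5} = v_{4} — sig = [2:1]
  {1,5}:  v_{1} + v_{5} = v_{2} — sig = [2:1]
  {2,3}:  v_{2} + v_{3} = v_{1} — sig = [2:1]
  {2,4}:  v_{2} + v_{4} = v_{5} — sig = [2:1]
  {3,4}:  v_{3} + v_{4} = v_{0} — sig = [2:1]

so the primitive-relation signature multiset is
    |P|=2: 9 collections, coeffs (), (), (), (1), (1), (1), (1), (1), (1)


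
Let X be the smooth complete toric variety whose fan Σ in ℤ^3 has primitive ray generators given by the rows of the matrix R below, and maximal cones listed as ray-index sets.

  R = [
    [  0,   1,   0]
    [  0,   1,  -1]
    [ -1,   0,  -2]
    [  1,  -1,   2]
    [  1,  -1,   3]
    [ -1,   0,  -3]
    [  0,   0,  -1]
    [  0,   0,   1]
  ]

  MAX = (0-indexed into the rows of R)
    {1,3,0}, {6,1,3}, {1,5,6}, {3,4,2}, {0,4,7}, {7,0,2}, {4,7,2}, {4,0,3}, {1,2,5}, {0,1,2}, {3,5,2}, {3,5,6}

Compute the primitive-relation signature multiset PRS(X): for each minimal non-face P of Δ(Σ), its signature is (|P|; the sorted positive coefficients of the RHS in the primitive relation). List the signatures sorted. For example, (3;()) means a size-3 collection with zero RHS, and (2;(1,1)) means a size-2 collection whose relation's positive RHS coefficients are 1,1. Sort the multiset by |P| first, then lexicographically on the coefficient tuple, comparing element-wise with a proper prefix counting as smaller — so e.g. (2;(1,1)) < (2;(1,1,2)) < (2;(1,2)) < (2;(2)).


Δ(Σ) — 8 vertices, 14 min non-faces:

  {6,7}:  v_{6} + v_{7} = 0  ⇒ sig = (2;())
  {0,6}:  v_{0} + v_{6} = v_{1}  ⇒ sig = (2;(1))
  {1,7}:  v_{1} + v_{7} = v_{0}  ⇒ sig = (2;(1))
  {2,6}:  v_{2} + v_{6} = v_{5}  ⇒ sig = (2;(1))
  {3,7}:  v_{3} + v_{7} = v_{4}  ⇒ sig = (2;(1))
  {4,6}:  v_{4} + v_{6} = v_{3}  ⇒ sig = (2;(1))
  {5,7}:  v_{5} + v_{7} = v_{2}  ⇒ sig = (2;(1))
  {0,5}:  v_{0} + v_{5} = v_{1} + v_{2}  ⇒ sig = (2;(1,1))
  {1,4}:  v_{1} + v_{4} = v_{0} + v_{3}  ⇒ sig = (2;(1,1))
  {4,5}:  v_{4} + v_{5} = v_{2} + v_{3}  ⇒ sig = (2;(1,1))
  {0,2,3}:  v_{0} + v_{2} + v_{3} = 0  ⇒ sig = (3;())
  {0,2,4}:  v_{0} + v_{2} + v_{4} = v_{7}  ⇒ sig = (3;(1))
  {1,2,3}:  v_{1} + v_{2} + v_{3} = v_{6}  ⇒ sig = (3;(1))
  {1,3,5}:  v_{1} + v_{3} + v_{5} = 2·v_{6}  ⇒ sig = (3;(2))

Signatures (|P|; sorted positive RHS coefficients), sorted:
    |P|=2: 10 collections, coeffs (), (1), (1), (1), (1), (1), (1), (1,1), (1,1), (1,1)
    |P|=3: 4 collections, coeffs (), (1), (1), (2)


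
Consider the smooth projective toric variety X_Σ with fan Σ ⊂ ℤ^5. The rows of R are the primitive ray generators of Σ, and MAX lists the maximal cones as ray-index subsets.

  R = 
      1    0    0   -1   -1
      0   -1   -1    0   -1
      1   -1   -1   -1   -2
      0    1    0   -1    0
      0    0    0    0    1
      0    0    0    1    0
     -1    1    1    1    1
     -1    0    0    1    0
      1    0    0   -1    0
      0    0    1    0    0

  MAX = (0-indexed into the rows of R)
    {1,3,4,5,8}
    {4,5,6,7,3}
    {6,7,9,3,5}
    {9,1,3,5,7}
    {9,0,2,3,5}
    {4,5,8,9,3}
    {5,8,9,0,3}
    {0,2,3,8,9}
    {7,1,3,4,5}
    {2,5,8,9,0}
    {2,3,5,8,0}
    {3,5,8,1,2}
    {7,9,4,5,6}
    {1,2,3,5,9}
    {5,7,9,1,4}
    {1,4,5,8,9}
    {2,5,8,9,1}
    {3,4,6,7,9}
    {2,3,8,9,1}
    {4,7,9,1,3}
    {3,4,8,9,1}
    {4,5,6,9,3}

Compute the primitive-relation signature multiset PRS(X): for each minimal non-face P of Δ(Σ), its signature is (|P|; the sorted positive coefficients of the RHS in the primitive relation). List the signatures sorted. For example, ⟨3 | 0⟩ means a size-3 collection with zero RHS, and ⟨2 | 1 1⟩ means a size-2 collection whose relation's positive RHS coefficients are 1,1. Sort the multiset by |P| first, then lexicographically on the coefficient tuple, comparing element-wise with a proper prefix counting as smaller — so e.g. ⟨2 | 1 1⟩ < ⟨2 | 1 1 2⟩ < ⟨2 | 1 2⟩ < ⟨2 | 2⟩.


Primitive collections (14):

  P={7,8}:  v_{7} + v_{8} = 0  ⟹  sig = ⟨2 | 0⟩
  P={0,1}:  v_{0} + v_{1} = v_{2}  ⟹  sig = ⟨2 | 1⟩
  P={0,4}:  v_{0} + v_{4} = v_{8}  ⟹  sig = ⟨2 | 1⟩
  P={1,6}:  v_{1} + v_{6} = v_{7}  ⟹  sig = ⟨2 | 1⟩
  P={2,4}:  v_{2} + v_{4} = v_{1} + v_{8}  ⟹  sig = ⟨2 | 1 1⟩
  P={0,6}:  v_{0} + v_{6} = v_{3} + v_{5} + v_{9}  ⟹  sig = ⟨2 | 1 1 1⟩
  P={0,7}:  v_{0} + v_{7} = v_{1} + v_{3} + v_{5} + v_{9}  ⟹  sig = ⟨2 | 1 1 1 1⟩
  P={2,6}:  v_{2} + v_{6} = v_{1} + v_{3} + v_{5} + v_{9}  ⟹  sig = ⟨2 | 1 1 1 1⟩
  P={6,8}:  v_{6} + v_{8} = v_{3} + v_{4} + v_{5} + v_{9}  ⟹  sig = ⟨2 | 1 1 1 1⟩
  P={2,7}:  v_{2} + v_{7} = 2·v_{1} + v_{3} + v_{5} + v_{9}  ⟹  sig = ⟨2 | 1 1 1 2⟩
  P={1,3,4,5,9}:  v_{1} + v_{3} + v_{4} + v_{5} + v_{9} = 0  ⟹  sig = ⟨5 | 0⟩
  P={1,3,5,8,9}:  v_{1} + v_{3} + v_{5} + v_{8} + v_{9} = v_{0}  ⟹  sig = ⟨5 | 1⟩
  P={3,4,5,7,9}:  v_{3} + v_{4} + v_{5} + v_{7} + v_{9} = v_{6}  ⟹  sig = ⟨5 | 1⟩
  P={2,3,5,8,9}:  v_{2} + v_{3} + v_{5} + v_{8} + v_{9} = 2·v_{0}  ⟹  sig = ⟨5 | 2⟩

Sorted signature multiset PRS(X):
    ⟨2 | 0⟩
    ⟨2 | 1⟩
    ⟨2 | 1⟩
    ⟨2 | 1⟩
    ⟨2 | 1 1⟩
    ⟨2 | 1 1 1⟩
    ⟨2 | 1 1 1 1⟩
    ⟨2 | 1 1 1 1⟩
    ⟨2 | 1 1 1 1⟩
    ⟨2 | 1 1 1 2⟩
    ⟨5 | 0⟩
    ⟨5 | 1⟩
    ⟨5 | 1⟩
    ⟨5 | 2⟩


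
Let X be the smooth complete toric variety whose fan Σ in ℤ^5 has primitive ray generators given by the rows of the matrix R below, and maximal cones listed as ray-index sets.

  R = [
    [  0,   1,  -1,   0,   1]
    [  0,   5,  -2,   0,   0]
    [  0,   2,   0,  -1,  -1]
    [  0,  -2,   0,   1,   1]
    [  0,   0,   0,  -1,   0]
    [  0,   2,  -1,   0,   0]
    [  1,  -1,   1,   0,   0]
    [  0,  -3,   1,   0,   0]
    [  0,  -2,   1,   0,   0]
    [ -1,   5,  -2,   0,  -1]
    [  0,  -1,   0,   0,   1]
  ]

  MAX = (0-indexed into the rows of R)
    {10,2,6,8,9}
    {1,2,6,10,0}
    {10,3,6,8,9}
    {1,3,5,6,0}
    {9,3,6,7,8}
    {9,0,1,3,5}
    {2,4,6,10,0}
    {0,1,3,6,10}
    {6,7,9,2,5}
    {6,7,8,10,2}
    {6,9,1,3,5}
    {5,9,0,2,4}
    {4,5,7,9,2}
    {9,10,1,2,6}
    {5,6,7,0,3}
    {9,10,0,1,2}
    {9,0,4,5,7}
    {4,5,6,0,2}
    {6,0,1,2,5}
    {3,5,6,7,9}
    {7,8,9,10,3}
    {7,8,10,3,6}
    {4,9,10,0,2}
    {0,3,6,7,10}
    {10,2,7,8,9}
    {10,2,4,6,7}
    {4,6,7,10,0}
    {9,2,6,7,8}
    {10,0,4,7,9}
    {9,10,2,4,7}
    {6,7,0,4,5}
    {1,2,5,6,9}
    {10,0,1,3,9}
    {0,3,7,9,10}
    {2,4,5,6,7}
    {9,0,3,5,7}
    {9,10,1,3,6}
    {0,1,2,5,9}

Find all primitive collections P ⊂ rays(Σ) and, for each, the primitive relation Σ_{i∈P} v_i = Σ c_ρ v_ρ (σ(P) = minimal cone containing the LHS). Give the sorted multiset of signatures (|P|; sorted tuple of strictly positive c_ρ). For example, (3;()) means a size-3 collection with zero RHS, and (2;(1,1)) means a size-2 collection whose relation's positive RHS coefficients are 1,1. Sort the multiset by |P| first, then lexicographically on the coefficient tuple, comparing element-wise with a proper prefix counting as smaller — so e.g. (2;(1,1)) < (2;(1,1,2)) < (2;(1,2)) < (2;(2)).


Δ(Σ) — 11 vertices, 13 min non-faces:

  {2,3}:  v_{2} + v_{3} = 0  so sig = (2;())
  {5,8}:  v_{5} + v_{8} = 0  so sig = (2;())
  {0,8}:  v_{0} + v_{8} = v_{10}  so sig = (2;(1))
  {1,7}:  v_{1} + v_{7} = v_{5}  so sig = (2;(1))
  {5,10}:  v_{5} + v_{10} = v_{0}  so sig = (2;(1))
  {3,4}:  v_{3} + v_{4} = v_{0} + v_{7}  so sig = (2;(1,1))
  {1,4}:  v_{1} + v_{4} = v_{0} + v_{2} + v_{5}  so sig = (2;(1,1,1))
  {1,8}:  v_{1} + v_{8} = v_{6} + v_{9} + v_{10}  so sig = (2;(1,1,1))
  {4,8}:  v_{4} + v_{8} = v_{2} + v_{7} + v_{10}  so sig = (2;(1,1,1))
  {0,2,7}:  v_{0} + v_{2} + v_{7} = v_{4}  so sig = (3;(1))
  {0,6,9}:  v_{0} + v_{6} + v_{9} = v_{1}  so sig = (3;(1))
  {4,6,9}:  v_{4} + v_{6} + v_{9} = v_{2} + v_{5}  so sig = (3;(1,1))
  {6,7,9,10}:  v_{6} + v_{7} + v_{9} + v_{10} = 0  so sig = (4;())

so the primitive-relation signature multiset is
{ (2;()) ×2,  (2;(1)) ×3,  (2;(1,1)),  (2;(1,1,1)) ×3,  (3;(1)) ×2,  (3;(1,1)),  (4;()) }


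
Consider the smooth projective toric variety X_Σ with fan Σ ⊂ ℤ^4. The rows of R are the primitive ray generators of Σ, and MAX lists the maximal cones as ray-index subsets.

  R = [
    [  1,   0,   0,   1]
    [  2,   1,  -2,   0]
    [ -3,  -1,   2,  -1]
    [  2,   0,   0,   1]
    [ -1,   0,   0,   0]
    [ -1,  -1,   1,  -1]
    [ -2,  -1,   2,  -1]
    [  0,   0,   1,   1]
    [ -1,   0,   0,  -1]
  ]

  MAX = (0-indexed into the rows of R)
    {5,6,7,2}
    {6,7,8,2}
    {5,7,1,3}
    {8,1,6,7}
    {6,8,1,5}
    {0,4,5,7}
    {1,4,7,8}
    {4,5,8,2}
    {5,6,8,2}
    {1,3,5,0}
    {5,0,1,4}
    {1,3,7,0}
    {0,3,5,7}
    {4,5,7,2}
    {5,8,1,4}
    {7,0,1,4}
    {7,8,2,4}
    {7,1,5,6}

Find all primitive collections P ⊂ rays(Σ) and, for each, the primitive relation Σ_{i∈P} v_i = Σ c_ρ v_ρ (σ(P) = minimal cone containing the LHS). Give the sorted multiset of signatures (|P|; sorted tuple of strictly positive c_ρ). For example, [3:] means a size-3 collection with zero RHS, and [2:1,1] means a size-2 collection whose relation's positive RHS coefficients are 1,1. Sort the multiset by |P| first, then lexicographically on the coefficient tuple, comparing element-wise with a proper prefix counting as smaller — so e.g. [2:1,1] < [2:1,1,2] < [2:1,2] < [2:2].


12 minimal non-faces of Δ(Σ) (on 9 rays):

  P = {0,8}:  v_{0} + v_{8} = 0 — sig = [2:]
  P = {1,2}:  v_{1} + v_{2} = v_{8} — sig = [2:1]
  P = {3,4}:  v_{3} + v_{4} = v_{0} — sig = [2:1]
  P = {4,6}:  v_{4} + v_{6} = v_{2} — sig = [2:1]
  P = {0,6}:  v_{0} + v_{6} = v_{5} + v_{7} — sig = [2:1,1]
  P = {2,3}:  v_{2} + v_{3} = v_{5} + v_{7} — sig = [2:1,1]
  P = {0,2}:  v_{0} + v_{2} = v_{4} + v_{5} + v_{7} — sig = [2:1,1,1]
  P = {3,8}:  v_{3} + v_{8} = v_{1} + v_{5} + v_{7} — sig = [2:1,1,1]
  P = {3,6}:  v_{3} + v_{6} = v_{1} + 2·v_{5} + 2·v_{7} — sig = [2:1,2,2]
  P = {5,7,8}:  v_{5} + v_{7} + v_{8} = v_{6} — sig = [3:1]
  P = {1,4,5,7}:  v_{1} + v_{4} + v_{5} + v_{7} = 0 — sig = [4:]
  P = {0,1,5,7}:  v_{0} + v_{1} + v_{5} + v_{7} = v_{3} — sig = [4:1]

so the primitive-relation signature multiset is
{ [2:],  [2:1] ×3,  [2:1,1] ×2,  [2:1,1,1] ×2,  [2:1,2,2],  [3:1],  [4:],  [4:1] }


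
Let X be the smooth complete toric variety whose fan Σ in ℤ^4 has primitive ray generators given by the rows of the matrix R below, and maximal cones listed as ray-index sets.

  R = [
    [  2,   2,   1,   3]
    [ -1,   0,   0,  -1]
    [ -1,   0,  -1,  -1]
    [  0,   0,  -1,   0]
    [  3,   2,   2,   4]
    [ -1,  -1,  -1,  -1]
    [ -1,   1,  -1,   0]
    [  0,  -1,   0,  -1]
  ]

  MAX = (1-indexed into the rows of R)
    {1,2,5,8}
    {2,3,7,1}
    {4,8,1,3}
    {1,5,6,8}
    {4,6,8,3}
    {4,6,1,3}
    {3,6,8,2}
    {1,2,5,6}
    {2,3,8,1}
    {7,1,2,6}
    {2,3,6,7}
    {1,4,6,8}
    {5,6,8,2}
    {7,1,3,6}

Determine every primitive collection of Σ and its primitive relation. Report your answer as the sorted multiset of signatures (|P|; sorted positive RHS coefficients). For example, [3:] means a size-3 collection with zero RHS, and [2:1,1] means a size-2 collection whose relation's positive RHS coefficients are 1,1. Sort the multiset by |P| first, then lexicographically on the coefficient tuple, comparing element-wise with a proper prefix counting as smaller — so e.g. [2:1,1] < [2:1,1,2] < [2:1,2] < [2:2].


Primitive collections (9):

  • {2,4}:  v_{2} + v_{4} = v_{3}  →  sig = [2:1]
  • {3,5}:  v_{3} + v_{5} = v_{1}  →  sig = [2:1]
  • {7,8}:  v_{7} + v_{8} = v_{3}  →  sig = [2:1]
  • {4,5}:  v_{4} + v_{5} = 2·v_{1} + v_{6} + v_{8}  →  sig = [2:1,1,2]
  • {4,7}:  v_{4} + v_{7} = v_{1} + 2·v_{3} + v_{6}  →  sig = [2:1,1,2]
  • {5,7}:  v_{5} + v_{7} = 2·v_{1} + v_{2} + v_{6}  →  sig = [2:1,1,2]
  • {1,2,6,8}:  v_{1} + v_{2} + v_{6} + v_{8} = 0  →  sig = [4:]
  • {1,2,3,6}:  v_{1} + v_{2} + v_{3} + v_{6} = v_{7}  →  sig = [4:1]
  • {1,3,6,8}:  v_{1} + v_{3} + v_{6} + v_{8} = v_{4}  →  sig = [4:1]

Sorted signature multiset PRS(X):
    [2:1]
    [2:1]
    [2:1]
    [2:1,1,2]
    [2:1,1,2]
    [2:1,1,2]
    [4:]
    [4:1]
    [4:1]


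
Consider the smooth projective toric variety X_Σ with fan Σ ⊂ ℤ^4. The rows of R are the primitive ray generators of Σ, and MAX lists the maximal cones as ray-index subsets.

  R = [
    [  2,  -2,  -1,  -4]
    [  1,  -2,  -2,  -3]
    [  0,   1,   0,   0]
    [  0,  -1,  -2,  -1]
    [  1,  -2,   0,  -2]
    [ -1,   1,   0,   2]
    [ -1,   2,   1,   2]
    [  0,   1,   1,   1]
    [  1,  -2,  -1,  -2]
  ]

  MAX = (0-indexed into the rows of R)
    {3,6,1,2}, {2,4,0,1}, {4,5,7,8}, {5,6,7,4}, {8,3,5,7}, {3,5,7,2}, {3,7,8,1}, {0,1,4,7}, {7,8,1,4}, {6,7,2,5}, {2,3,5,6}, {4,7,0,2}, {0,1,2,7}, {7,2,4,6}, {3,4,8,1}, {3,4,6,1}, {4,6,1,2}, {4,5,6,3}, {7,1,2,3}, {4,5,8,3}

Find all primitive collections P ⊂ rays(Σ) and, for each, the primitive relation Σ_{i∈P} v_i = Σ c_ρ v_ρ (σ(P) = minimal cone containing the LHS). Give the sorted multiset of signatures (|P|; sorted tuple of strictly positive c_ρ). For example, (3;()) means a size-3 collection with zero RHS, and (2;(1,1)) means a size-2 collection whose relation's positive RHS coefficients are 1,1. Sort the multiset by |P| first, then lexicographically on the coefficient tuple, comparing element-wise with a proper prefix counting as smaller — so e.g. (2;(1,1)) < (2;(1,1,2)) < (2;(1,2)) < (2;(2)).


Δ(Σ) — 9 vertices, 13 min non-faces:

  P={6,8}:  v_{6} + v_{8} = 0  ⇒ sig = (2;())
  P={1,5}:  v_{1} + v_{5} = v_{3}  ⇒ sig = (2;(1))
  P={0,5}:  v_{0} + v_{5} = v_{1} + v_{7}  ⇒ sig = (2;(1,1))
  P={2,8}:  v_{2} + v_{8} = v_{1} + v_{7}  ⇒ sig = (2;(1,1))
  P={0,3}:  v_{0} + v_{3} = 2·v_{1} + v_{7}  ⇒ sig = (2;(1,2))
  P={0,6}:  v_{0} + v_{6} = 2·v_{2} + v_{4}  ⇒ sig = (2;(1,2))
  P={0,8}:  v_{0} + v_{8} = 2·v_{1} + v_{4} + 2·v_{7}  ⇒ sig = (2;(1,2,2))
  P={2,4,5}:  v_{2} + v_{4} + v_{5} = 0  ⇒ sig = (3;())
  P={1,6,7}:  v_{1} + v_{6} + v_{7} = v_{2}  ⇒ sig = (3;(1))
  P={2,3,4}:  v_{2} + v_{3} + v_{4} = v_{1}  ⇒ sig = (3;(1))
  P={3,4,7}:  v_{3} + v_{4} + v_{7} = v_{8}  ⇒ sig = (3;(1))
  P={3,6,7}:  v_{3} + v_{6} + v_{7} = v_{2} + v_{5}  ⇒ sig = (3;(1,1))
  P={1,2,4,7}:  v_{1} + v_{2} + v_{4} + v_{7} = v_{0}  ⇒ sig = (4;(1))

so the primitive-relation signature multiset is
{ (2;()),  (2;(1)),  (2;(1,1)) ×2,  (2;(1,2)) ×2,  (2;(1,2,2)),  (3;()),  (3;(1)) ×3,  (3;(1,1)),  (4;(1)) }


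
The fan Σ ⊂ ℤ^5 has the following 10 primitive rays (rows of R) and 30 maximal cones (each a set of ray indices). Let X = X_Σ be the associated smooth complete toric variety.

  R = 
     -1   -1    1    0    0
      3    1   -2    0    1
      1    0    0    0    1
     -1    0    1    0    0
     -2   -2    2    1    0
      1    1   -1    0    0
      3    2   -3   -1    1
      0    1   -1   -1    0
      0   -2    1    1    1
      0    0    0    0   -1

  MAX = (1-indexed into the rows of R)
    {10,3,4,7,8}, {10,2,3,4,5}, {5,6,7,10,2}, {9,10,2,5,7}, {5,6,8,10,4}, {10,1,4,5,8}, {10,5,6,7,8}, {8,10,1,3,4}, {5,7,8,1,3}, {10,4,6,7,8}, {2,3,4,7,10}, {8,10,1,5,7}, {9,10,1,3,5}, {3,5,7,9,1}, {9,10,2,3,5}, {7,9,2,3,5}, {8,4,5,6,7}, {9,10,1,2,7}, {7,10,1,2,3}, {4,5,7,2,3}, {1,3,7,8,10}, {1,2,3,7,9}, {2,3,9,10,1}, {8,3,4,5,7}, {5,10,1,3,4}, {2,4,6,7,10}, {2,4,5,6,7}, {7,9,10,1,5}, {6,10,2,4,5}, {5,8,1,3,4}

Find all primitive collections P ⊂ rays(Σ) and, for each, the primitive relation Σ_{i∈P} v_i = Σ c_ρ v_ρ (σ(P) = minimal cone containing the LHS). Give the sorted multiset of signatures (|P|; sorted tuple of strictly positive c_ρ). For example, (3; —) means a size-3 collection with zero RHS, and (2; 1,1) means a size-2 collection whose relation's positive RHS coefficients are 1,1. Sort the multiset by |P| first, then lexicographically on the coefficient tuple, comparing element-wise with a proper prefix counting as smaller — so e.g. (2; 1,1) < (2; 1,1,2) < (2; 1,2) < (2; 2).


The 13 primitive collections of Σ (r=10, n=5):

  P = {1,6}:  v_{1} + v_{6} = 0  →  sig = (2; —)
  P = {2,8}:  v_{2} + v_{8} = v_{7}  →  sig = (2; 1)
  P = {3,6}:  v_{3} + v_{6} = v_{2} + v_{4}  →  sig = (2; 1,1)
  P = {4,9}:  v_{4} + v_{9} = v_{3} + v_{5}  →  sig = (2; 1,1)
  P = {6,9}:  v_{6} + v_{9} = v_{2} + v_{5}  →  sig = (2; 1,1)
  P = {8,9}:  v_{8} + v_{9} = v_{1} + v_{5} + v_{7}  →  sig = (2; 1,1,1)
  P = {1,2,4}:  v_{1} + v_{2} + v_{4} = v_{3}  →  sig = (3; 1)
  P = {1,2,5}:  v_{1} + v_{2} + v_{5} = v_{9}  →  sig = (3; 1)
  P = {1,4,7}:  v_{1} + v_{4} + v_{7} = v_{3} + v_{8}  →  sig = (3; 1,1)
  P = {4,5,7,10}:  v_{4} + v_{5} + v_{7} + v_{10} = 0  →  sig = (4; —)
  P = {3,5,8,10}:  v_{3} + v_{5} + v_{8} + v_{10} = v_{1}  →  sig = (4; 1)
  P = {3,5,7,10}:  v_{3} + v_{5} + v_{7} + v_{10} = v_{1} + v_{2}  →  sig = (4; 1,1)
  P = {3,7,9,10}:  v_{3} + v_{7} + v_{9} + v_{10} = 2·v_{1} + 2·v_{2}  →  sig = (4; 2,2)

Sorted signature multiset PRS(X):
{ (2; —),  (2; 1),  (2; 1,1) ×3,  (2; 1,1,1),  (3; 1) ×2,  (3; 1,1),  (4; —),  (4; 1),  (4; 1,1),  (4; 2,2) }


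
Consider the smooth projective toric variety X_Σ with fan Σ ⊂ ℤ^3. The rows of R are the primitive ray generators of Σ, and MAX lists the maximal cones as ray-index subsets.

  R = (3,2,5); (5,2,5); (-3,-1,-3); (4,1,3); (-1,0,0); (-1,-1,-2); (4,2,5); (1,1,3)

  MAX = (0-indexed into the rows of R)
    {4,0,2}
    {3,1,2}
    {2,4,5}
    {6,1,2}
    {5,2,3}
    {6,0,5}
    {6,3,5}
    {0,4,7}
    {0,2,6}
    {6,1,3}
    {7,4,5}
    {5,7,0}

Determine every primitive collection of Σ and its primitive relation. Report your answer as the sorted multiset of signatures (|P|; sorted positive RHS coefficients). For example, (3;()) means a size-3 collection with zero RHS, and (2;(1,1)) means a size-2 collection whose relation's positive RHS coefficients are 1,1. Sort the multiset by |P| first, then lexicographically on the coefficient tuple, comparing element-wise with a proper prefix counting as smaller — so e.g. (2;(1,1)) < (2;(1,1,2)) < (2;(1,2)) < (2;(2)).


Δ(Σ) — 8 vertices, 14 min non-faces:

  • {1,4}:  v_{1} + v_{4} = v_{6}  ⇒ sig = (2;(1))
  • {1,5}:  v_{1} + v_{5} = v_{3}  ⇒ sig = (2;(1))
  • {4,6}:  v_{4} + v_{6} = v_{0}  ⇒ sig = (2;(1))
  • {3,4}:  v_{3} + v_{4} = v_{5} + v_{6}  ⇒ sig = (2;(1,1))
  • {1,7}:  v_{1} + v_{7} = v_{0} + v_{5} + v_{6}  ⇒ sig = (2;(1,1,1))
  • {3,7}:  v_{3} + v_{7} = v_{0} + 2·v_{5} + v_{6}  ⇒ sig = (2;(1,1,2))
  • {0,3}:  v_{0} + v_{3} = v_{5} + 2·v_{6}  ⇒ sig = (2;(1,2))
  • {6,7}:  v_{6} + v_{7} = 2·v_{0} + v_{5}  ⇒ sig = (2;(1,2))
  • {0,1}:  v_{0} + v_{1} = 2·v_{6}  ⇒ sig = (2;(2))
  • {2,7}:  v_{2} + v_{7} = 2·v_{4}  ⇒ sig = (2;(2))
  • {2,5,6}:  v_{2} + v_{5} + v_{6} = 0  ⇒ sig = (3;())
  • {0,2,5}:  v_{0} + v_{2} + v_{5} = v_{4}  ⇒ sig = (3;(1))
  • {0,4,5}:  v_{0} + v_{4} + v_{5} = v_{7}  ⇒ sig = (3;(1))
  • {2,3,6}:  v_{2} + v_{3} + v_{6} = v_{1}  ⇒ sig = (3;(1))

Signatures (|P|; sorted positive RHS coefficients), sorted:
    (2;(1))
    (2;(1))
    (2;(1))
    (2;(1,1))
    (2;(1,1,1))
    (2;(1,1,2))
    (2;(1,2))
    (2;(1,2))
    (2;(2))
    (2;(2))
    (3;())
    (3;(1))
    (3;(1))
    (3;(1))
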